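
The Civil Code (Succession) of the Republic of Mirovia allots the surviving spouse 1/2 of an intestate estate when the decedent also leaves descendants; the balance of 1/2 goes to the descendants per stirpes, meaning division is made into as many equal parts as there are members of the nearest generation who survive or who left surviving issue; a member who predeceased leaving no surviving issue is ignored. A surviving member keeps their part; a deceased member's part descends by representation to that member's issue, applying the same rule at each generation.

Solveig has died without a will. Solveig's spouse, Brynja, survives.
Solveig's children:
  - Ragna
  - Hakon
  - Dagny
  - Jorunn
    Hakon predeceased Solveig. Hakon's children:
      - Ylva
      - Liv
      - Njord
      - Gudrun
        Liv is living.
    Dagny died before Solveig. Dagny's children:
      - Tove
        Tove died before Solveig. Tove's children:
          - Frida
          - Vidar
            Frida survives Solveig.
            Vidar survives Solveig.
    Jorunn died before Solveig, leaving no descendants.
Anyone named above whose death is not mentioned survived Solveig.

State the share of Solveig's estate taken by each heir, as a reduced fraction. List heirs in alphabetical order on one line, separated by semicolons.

Brynja, as surviving spouse, takes 1/2.
The remaining 1/2 passes to Solveig's descendants per stirpes.
Jorunn left no surviving issue, so that branch lapses and is disregarded.
The 1/2 is divided into 3 equal shares of 1/6 among Ragna, Hakon, Dagny.
Ragna is living and takes 1/6.
Hakon predeceased; the 1/6 allotted to Hakon's branch passes to Hakon's issue by representation.
The 1/6 is divided into 4 equal shares of 1/24 among Ylva, Liv, Njord, Gudrun.
Ylva is living and takes 1/24.
Liv is living and takes 1/24.
Njord is living and takes 1/24.
Gudrun is living and takes 1/24.
Dagny predeceased; the 1/6 allotted to Dagny's branch passes to Dagny's issue by representation.
Tove's line is the sole branch at this level, so the full 1/6 passes to Tove's issue by representation.
The 1/6 is divided into 2 equal shares of 1/12 among Frida, Vidar.
Frida is living and takes 1/12.
Vidar is living and takes 1/12.

Brynja 1/2; Frida 1/12; Gudrun 1/24; Liv 1/24; Njord 1/24; Ragna 1/6; Vidar 1/12; Ylva 1/24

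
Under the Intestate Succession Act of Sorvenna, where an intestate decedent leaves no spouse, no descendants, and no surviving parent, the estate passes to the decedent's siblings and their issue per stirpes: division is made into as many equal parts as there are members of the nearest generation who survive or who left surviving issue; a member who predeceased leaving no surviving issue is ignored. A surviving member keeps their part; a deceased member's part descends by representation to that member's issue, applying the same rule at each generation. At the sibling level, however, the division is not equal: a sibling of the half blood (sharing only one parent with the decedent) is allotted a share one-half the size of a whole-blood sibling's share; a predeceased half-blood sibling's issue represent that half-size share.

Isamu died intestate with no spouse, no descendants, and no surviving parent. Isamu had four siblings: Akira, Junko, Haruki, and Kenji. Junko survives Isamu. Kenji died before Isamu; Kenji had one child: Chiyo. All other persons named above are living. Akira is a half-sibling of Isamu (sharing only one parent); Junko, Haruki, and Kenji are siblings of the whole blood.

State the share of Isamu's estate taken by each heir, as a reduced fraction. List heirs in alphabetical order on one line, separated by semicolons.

Akira 1/7; Chiyo 2/7; Haruki 2/7; Junko 2/7

No spouse, descendants, or parent survives, so the estate passes to Isamu's siblings per stirpes.
Half-blood siblings count for one-half the weight of whole-blood siblings at the initial division.
Dividing 1 in proportion to weights (total weight 7/2): Akira (weight 1/2) → 1/7; Junko (weight 1) → 2/7; Haruki (weight 1) → 2/7; Kenji (weight 1) → 2/7.
Akira is living and takes 1/7.
Junko is living and takes 2/7.
Haruki is living and takes 2/7.
Kenji predeceased; the 2/7 allotted to Kenji's branch passes to Kenji's issue by representation.
Chiyo is the sole taker at this level and receives the full 2/7.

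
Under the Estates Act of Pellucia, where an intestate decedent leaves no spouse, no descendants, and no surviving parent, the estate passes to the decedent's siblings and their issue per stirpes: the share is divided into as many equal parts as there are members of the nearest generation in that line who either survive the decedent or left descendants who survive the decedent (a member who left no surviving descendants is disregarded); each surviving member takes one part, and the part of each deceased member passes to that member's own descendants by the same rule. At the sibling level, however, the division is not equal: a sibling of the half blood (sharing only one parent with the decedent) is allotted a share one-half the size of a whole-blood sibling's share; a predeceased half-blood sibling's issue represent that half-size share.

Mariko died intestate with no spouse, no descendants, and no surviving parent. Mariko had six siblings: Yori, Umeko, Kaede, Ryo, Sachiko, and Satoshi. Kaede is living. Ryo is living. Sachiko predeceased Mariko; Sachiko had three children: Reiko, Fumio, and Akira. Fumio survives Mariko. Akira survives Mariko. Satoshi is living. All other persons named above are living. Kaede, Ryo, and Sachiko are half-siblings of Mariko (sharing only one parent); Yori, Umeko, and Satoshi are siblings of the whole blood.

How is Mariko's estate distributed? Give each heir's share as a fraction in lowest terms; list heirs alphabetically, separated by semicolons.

Akira 1/27; Fumio 1/27; Kaede 1/9; Reiko 1/27; Ryo 1/9; Satoshi 2/9; Umeko 2/9; Yori 2/9

No spouse, descendants, or parent survives, so the estate passes to Mariko's siblings per stirpes.
Half-blood siblings count for one-half the weight of whole-blood siblings at the initial division.
Dividing 1 in proportion to weights (total weight 9/2): Yori (weight 1) → 2/9; Umeko (weight 1) → 2/9; Kaede (weight 1/2) → 1/9; Ryo (weight 1/2) → 1/9; Sachiko (weight 1/2) → 1/9; Satoshi (weight 1) → 2/9.
Yori is living and takes 2/9.
Umeko is living and takes 2/9.
Kaede is living and takes 1/9.
Ryo is living and takes 1/9.
Sachiko predeceased; the 1/9 allotted to Sachiko's branch passes to Sachiko's issue by representation.
The 1/9 is divided into 3 equal shares of 1/27 among Reiko, Fumio, Akira.
Reiko is living and takes 1/27.
Fumio is living and takes 1/27.
Akira is living and takes 1/27.
Satoshi is living and takes 2/9.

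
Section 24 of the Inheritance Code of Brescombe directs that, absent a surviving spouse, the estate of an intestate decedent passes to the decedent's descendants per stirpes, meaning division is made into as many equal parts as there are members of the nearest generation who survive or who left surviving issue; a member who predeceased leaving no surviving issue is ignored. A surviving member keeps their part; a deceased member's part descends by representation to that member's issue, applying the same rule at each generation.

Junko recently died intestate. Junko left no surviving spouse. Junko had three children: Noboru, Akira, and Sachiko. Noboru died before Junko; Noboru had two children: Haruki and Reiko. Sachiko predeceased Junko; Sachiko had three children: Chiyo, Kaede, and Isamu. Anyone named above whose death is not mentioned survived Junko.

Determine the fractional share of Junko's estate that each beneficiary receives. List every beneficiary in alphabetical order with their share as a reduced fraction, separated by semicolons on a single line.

Akira 1/3; Chiyo 1/9; Haruki 1/6; Isamu 1/9; Kaede 1/9; Reiko 1/6

There is no surviving spouse, so the entire estate passes to Junko's descendants per stirpes.
The estate is divided into 3 equal shares of 1/3 among Noboru, Akira, Sachiko.
Noboru predeceased; the 1/3 allotted to Noboru's branch passes to Noboru's issue by representation.
The 1/3 is divided into 2 equal shares of 1/6 among Haruki, Reiko.
Haruki is living and takes 1/6.
Reiko is living and takes 1/6.
Akira is living and takes 1/3.
Sachiko predeceased; the 1/3 allotted to Sachiko's branch passes to Sachiko's issue by representation.
The 1/3 is divided into 3 equal shares of 1/9 among Chiyo, Kaede, Isamu.
Chiyo is living and takes 1/9.
Kaede is living and takes 1/9.
Isamu is living and takes 1/9.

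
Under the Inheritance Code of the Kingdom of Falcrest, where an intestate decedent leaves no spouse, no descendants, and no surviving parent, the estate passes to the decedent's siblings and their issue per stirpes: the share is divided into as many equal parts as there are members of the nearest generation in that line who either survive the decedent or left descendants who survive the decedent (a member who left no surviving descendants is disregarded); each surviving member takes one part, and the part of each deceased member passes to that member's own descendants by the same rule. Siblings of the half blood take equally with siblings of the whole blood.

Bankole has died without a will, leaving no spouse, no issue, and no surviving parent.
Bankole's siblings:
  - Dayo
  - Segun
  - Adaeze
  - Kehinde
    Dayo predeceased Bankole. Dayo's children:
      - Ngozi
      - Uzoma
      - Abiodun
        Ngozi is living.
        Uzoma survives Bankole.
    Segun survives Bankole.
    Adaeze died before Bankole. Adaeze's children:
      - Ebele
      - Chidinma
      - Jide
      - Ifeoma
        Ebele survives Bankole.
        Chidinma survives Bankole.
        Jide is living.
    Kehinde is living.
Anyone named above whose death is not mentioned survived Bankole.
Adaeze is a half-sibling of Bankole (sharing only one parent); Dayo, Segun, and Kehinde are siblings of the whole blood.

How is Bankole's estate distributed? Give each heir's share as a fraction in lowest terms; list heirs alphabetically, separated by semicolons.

No spouse, descendants, or parent survives, so the estate passes to Bankole's siblings per stirpes.
Half-blood and whole-blood siblings take equally under the stated rule.
The estate is divided into 4 equal shares of 1/4 among Dayo, Segun, Adaeze, Kehinde.
Dayo predeceased; the 1/4 allotted to Dayo's branch passes to Dayo's issue by representation.
The 1/4 is divided into 3 equal shares of 1/12 among Ngozi, Uzoma, Abiodun.
Ngozi is living and takes 1/12.
Uzoma is living and takes 1/12.
Abiodun is living and takes 1/12.
Segun is living and takes 1/4.
Adaeze predeceased; the 1/4 allotted to Adaeze's branch passes to Adaeze's issue by representation.
The 1/4 is divided into 4 equal shares of 1/16 among Ebele, Chidinma, Jide, Ifeoma.
Ebele is living and takes 1/16.
Chidinma is living and takes 1/16.
Jide is living and takes 1/16.
Ifeoma is living and takes 1/16.
Kehinde is living and takes 1/4.

Abiodun 1/12; Chidinma 1/16; Ebele 1/16; Ifeoma 1/16; Jide 1/16; Kehinde 1/4; Ngozi 1/12; Segun 1/4; Uzoma 1/12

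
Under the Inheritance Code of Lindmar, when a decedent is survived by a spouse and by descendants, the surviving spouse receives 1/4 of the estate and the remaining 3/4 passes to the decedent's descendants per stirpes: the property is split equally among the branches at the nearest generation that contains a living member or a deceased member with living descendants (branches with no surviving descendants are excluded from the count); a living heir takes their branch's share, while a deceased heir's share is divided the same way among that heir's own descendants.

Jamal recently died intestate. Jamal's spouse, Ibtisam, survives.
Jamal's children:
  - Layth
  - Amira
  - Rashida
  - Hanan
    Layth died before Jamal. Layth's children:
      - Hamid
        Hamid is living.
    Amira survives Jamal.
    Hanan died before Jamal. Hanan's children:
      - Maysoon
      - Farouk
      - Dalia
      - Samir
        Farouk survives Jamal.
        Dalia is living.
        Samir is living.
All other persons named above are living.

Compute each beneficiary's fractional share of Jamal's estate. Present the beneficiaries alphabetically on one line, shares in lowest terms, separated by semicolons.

Amira 3/16; Dalia 3/64; Farouk 3/64; Hamid 3/16; Ibtisam 1/4; Maysoon 3/64; Rashida 3/16; Samir 3/64

Ibtisam, as surviving spouse, takes 1/4.
The remaining 3/4 passes to Jamal's descendants per stirpes.
The 3/4 is divided into 4 equal shares of 3/16 among Layth, Amira, Rashida, Hanan.
Layth predeceased; the 3/16 allotted to Layth's branch passes to Layth's issue by representation.
Hamid is the sole taker at this level and receives the full 3/16.
Amira is living and takes 3/16.
Rashida is living and takes 3/16.
Hanan predeceased; the 3/16 allotted to Hanan's branch passes to Hanan's issue by representation.
The 3/16 is divided into 4 equal shares of 3/64 among Maysoon, Farouk, Dalia, Samir.
Maysoon is living and takes 3/64.
Farouk is living and takes 3/64.
Dalia is living and takes 3/64.
Samir is living and takes 3/64.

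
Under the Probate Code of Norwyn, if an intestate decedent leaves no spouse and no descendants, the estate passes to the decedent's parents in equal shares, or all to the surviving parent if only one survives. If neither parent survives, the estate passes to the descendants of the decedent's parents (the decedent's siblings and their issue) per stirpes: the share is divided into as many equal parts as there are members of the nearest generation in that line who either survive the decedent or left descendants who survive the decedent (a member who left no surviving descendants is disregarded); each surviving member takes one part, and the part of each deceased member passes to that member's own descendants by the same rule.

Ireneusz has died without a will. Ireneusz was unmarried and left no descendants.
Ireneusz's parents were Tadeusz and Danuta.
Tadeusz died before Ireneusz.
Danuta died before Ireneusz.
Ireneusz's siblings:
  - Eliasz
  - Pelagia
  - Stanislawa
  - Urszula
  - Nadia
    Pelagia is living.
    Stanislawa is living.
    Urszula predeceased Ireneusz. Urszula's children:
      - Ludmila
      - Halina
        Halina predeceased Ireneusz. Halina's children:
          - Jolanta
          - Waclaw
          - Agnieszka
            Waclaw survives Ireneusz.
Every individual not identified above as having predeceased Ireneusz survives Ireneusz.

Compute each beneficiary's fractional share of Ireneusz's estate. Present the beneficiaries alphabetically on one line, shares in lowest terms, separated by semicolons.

Neither parent survives and there are no descendants, so the estate passes to Ireneusz's siblings and their issue per stirpes.
The estate is divided into 5 equal shares of 1/5 among Eliasz, Pelagia, Stanislawa, Urszula, Nadia.
Eliasz is living and takes 1/5.
Pelagia is living and takes 1/5.
Stanislawa is living and takes 1/5.
Urszula predeceased; the 1/5 allotted to Urszula's branch passes to Urszula's issue by representation.
The 1/5 is divided into 2 equal shares of 1/10 among Ludmila, Halina.
Ludmila is living and takes 1/10.
Halina predeceased; the 1/10 allotted to Halina's branch passes to Halina's issue by representation.
The 1/10 is divided into 3 equal shares of 1/30 among Jolanta, Waclaw, Agnieszka.
Jolanta is living and takes 1/30.
Waclaw is living and takes 1/30.
Agnieszka is living and takes 1/30.
Nadia is living and takes 1/5.

Agnieszka 1/30; Eliasz 1/5; Jolanta 1/30; Ludmila 1/10; Nadia 1/5; Pelagia 1/5; Stanislawa 1/5; Waclaw 1/30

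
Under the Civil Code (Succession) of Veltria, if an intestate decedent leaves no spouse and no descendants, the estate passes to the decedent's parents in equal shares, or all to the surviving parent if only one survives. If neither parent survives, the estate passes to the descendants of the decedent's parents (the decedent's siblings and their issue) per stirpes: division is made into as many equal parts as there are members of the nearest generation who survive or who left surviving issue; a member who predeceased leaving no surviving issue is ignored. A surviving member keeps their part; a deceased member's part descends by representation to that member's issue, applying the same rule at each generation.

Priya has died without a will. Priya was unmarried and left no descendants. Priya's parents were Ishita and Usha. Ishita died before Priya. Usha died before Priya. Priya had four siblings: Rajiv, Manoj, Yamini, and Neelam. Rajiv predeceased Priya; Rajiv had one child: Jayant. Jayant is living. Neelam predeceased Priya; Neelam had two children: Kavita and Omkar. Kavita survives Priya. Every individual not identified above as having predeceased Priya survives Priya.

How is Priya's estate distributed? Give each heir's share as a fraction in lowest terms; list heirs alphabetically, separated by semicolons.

Neither parent survives and there are no descendants, so the estate passes to Priya's siblings and their issue per stirpes.
The estate is divided into 4 equal shares of 1/4 among Rajiv, Manoj, Yamini, Neelam.
Rajiv predeceased; the 1/4 allotted to Rajiv's branch passes to Rajiv's issue by representation.
Jayant is the sole taker at this level and receives the full 1/4.
Manoj is living and takes 1/4.
Yamini is living and takes 1/4.
Neelam predeceased; the 1/4 allotted to Neelam's branch passes to Neelam's issue by representation.
The 1/4 is divided into 2 equal shares of 1/8 among Kavita, Omkar.
Kavita is living and takes 1/8.
Omkar is living and takes 1/8.

Jayant 1/4; Kavita 1/8; Manoj 1/4; Omkar 1/8; Yamini 1/4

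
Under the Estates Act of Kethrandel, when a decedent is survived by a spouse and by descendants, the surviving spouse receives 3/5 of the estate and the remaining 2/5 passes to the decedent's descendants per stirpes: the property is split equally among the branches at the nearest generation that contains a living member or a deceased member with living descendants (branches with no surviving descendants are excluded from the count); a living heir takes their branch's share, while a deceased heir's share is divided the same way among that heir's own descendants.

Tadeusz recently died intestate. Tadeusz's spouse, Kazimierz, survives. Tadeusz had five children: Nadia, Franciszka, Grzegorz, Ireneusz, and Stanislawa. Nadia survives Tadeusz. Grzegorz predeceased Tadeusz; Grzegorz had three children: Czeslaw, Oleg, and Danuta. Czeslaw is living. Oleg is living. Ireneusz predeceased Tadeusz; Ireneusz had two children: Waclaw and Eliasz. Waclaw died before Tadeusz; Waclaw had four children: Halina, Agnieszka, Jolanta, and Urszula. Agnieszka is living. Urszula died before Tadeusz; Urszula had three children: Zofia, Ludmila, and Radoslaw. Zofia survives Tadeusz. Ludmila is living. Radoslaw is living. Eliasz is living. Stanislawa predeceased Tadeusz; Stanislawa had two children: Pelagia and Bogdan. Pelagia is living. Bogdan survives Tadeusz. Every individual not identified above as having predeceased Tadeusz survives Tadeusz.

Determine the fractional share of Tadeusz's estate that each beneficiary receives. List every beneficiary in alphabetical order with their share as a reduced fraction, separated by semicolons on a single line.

Kazimierz, as surviving spouse, takes 3/5.
The remaining 2/5 passes to Tadeusz's descendants per stirpes.
The 2/5 is divided into 5 equal shares of 2/25 among Nadia, Franciszka, Grzegorz, Ireneusz, Stanislawa.
Nadia is living and takes 2/25.
Franciszka is living and takes 2/25.
Grzegorz predeceased; the 2/25 allotted to Grzegorz's branch passes to Grzegorz's issue by representation.
The 2/25 is divided into 3 equal shares of 2/75 among Czeslaw, Oleg, Danuta.
Czeslaw is living and takes 2/75.
Oleg is living and takes 2/75.
Danuta is living and takes 2/75.
Ireneusz predeceased; the 2/25 allotted to Ireneusz's branch passes to Ireneusz's issue by representation.
The 2/25 is divided into 2 equal shares of 1/25 among Waclaw, Eliasz.
Waclaw predeceased; the 1/25 allotted to Waclaw's branch passes to Waclaw's issue by representation.
The 1/25 is divided into 4 equal shares of 1/100 among Halina, Agnieszka, Jolanta, Urszula.
Halina is living and takes 1/100.
Agnieszka is living and takes 1/100.
Jolanta is living and takes 1/100.
Urszula predeceased; the 1/100 allotted to Urszula's branch passes to Urszula's issue by representation.
The 1/100 is divided into 3 equal shares of 1/300 among Zofia, Ludmila, Radoslaw.
Zofia is living and takes 1/300.
Ludmila is living and takes 1/300.
Radoslaw is living and takes 1/300.
Eliasz is living and takes 1/25.
Stanislawa predeceased; the 2/25 allotted to Stanislawa's branch passes to Stanislawa's issue by representation.
The 2/25 is divided into 2 equal shares of 1/25 among Pelagia, Bogdan.
Pelagia is living and takes 1/25.
Bogdan is living and takes 1/25.

Agnieszka 1/100; Bogdan 1/25; Czeslaw 2/75; Danuta 2/75; Eliasz 1/25; Franciszka 2/25; Halina 1/100; Jolanta 1/100; Kazimierz 3/5; Ludmila 1/300; Nadia 2/25; Oleg 2/75; Pelagia 1/25; Radoslaw 1/300; Zofia 1/300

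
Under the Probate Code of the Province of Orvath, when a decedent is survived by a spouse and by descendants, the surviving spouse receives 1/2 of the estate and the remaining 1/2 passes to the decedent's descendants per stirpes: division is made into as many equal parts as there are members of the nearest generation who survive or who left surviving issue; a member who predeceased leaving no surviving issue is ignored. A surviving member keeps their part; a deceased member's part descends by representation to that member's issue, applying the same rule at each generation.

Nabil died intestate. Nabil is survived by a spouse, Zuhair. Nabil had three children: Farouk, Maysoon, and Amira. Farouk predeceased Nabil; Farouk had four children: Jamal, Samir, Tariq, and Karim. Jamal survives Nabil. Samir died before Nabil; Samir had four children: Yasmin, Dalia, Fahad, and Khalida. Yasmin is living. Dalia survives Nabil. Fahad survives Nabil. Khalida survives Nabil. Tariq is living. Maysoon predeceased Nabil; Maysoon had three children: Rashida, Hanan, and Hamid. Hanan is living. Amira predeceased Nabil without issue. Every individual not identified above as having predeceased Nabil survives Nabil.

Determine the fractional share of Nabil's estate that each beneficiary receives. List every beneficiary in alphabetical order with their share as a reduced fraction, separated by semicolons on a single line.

Zuhair, as surviving spouse, takes 1/2.
The remaining 1/2 passes to Nabil's descendants per stirpes.
Amira left no surviving issue, so that branch lapses and is disregarded.
The 1/2 is divided into 2 equal shares of 1/4 among Farouk, Maysoon.
Farouk predeceased; the 1/4 allotted to Farouk's branch passes to Farouk's issue by representation.
The 1/4 is divided into 4 equal shares of 1/16 among Jamal, Samir, Tariq, Karim.
Jamal is living and takes 1/16.
Samir predeceased; the 1/16 allotted to Samir's branch passes to Samir's issue by representation.
The 1/16 is divided into 4 equal shares of 1/64 among Yasmin, Dalia, Fahad, Khalida.
Yasmin is living and takes 1/64.
Dalia is living and takes 1/64.
Fahad is living and takes 1/64.
Khalida is living and takes 1/64.
Tariq is living and takes 1/16.
Karim is living and takes 1/16.
Maysoon predeceased; the 1/4 allotted to Maysoon's branch passes to Maysoon's issue by representation.
The 1/4 is divided into 3 equal shares of 1/12 among Rashida, Hanan, Hamid.
Rashida is living and takes 1/12.
Hanan is living and takes 1/12.
Hamid is living and takes 1/12.

Dalia 1/64; Fahad 1/64; Hamid 1/12; Hanan 1/12; Jamal 1/16; Karim 1/16; Khalida 1/64; Rashida 1/12; Tariq 1/16; Yasmin 1/64; Zuhair 1/2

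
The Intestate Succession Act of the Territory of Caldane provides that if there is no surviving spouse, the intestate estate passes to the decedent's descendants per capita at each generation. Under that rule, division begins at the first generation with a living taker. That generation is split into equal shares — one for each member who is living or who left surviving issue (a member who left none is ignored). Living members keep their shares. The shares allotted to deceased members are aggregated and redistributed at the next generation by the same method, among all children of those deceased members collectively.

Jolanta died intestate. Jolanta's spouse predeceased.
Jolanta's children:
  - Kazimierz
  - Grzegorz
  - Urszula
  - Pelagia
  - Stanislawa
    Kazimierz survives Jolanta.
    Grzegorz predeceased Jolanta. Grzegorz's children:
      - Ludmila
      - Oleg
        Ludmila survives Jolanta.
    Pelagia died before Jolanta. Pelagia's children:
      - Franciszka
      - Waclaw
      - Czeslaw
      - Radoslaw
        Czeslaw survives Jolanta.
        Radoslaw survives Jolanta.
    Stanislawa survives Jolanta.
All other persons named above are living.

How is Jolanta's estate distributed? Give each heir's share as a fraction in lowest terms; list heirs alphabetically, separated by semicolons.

Czeslaw 1/15; Franciszka 1/15; Kazimierz 1/5; Ludmila 1/15; Oleg 1/15; Radoslaw 1/15; Stanislawa 1/5; Urszula 1/5; Waclaw 1/15

There is no surviving spouse, so the entire estate passes to Jolanta's descendants per capita at each generation.
At generation 1 (Kazimierz, Grzegorz, Urszula, Pelagia, Stanislawa) there are 5 shares of (1)/5 = 1/5 each.
Living: Kazimierz, Urszula, and Stanislawa — each takes 1/5.
Deceased: Grzegorz and Pelagia. Their combined 2/5 is pooled and carried to generation 2.
At generation 2 (Ludmila, Oleg, Franciszka, Waclaw, Czeslaw, Radoslaw) there are 6 shares of (2/5)/6 = 1/15 each.
Living: Ludmila, Oleg, Franciszka, Waclaw, Czeslaw, and Radoslaw — each takes 1/15.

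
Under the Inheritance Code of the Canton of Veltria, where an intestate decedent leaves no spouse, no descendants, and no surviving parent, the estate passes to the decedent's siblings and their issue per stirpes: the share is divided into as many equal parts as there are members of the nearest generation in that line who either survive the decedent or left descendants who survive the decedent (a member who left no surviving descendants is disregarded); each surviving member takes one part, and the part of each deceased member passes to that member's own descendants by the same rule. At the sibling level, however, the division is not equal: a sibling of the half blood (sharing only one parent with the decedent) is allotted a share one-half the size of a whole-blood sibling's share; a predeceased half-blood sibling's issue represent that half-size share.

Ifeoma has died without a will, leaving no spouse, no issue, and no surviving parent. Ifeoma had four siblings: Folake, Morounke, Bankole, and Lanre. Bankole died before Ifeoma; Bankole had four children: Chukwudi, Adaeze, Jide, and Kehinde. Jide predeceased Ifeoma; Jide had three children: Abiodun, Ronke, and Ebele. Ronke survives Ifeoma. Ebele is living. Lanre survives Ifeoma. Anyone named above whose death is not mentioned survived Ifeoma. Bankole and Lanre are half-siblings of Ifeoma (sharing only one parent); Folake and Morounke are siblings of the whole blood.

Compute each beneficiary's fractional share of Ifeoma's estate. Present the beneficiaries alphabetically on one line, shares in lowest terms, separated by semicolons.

Abiodun 1/72; Adaeze 1/24; Chukwudi 1/24; Ebele 1/72; Folake 1/3; Kehinde 1/24; Lanre 1/6; Morounke 1/3; Ronke 1/72

No spouse, descendants, or parent survives, so the estate passes to Ifeoma's siblings per stirpes.
Half-blood siblings count for one-half the weight of whole-blood siblings at the initial division.
Dividing 1 in proportion to weights (total weight 3): Folake (weight 1) → 1/3; Morounke (weight 1) → 1/3; Bankole (weight 1/2) → 1/6; Lanre (weight 1/2) → 1/6.
Folake is living and takes 1/3.
Morounke is living and takes 1/3.
Bankole predeceased; the 1/6 allotted to Bankole's branch passes to Bankole's issue by representation.
The 1/6 is divided into 4 equal shares of 1/24 among Chukwudi, Adaeze, Jide, Kehinde.
Chukwudi is living and takes 1/24.
Adaeze is living and takes 1/24.
Jide predeceased; the 1/24 allotted to Jide's branch passes to Jide's issue by representation.
The 1/24 is divided into 3 equal shares of 1/72 among Abiodun, Ronke, Ebele.
Abiodun is living and takes 1/72.
Ronke is living and takes 1/72.
Ebele is living and takes 1/72.
Kehinde is living and takes 1/24.
Lanre is living and takes 1/6.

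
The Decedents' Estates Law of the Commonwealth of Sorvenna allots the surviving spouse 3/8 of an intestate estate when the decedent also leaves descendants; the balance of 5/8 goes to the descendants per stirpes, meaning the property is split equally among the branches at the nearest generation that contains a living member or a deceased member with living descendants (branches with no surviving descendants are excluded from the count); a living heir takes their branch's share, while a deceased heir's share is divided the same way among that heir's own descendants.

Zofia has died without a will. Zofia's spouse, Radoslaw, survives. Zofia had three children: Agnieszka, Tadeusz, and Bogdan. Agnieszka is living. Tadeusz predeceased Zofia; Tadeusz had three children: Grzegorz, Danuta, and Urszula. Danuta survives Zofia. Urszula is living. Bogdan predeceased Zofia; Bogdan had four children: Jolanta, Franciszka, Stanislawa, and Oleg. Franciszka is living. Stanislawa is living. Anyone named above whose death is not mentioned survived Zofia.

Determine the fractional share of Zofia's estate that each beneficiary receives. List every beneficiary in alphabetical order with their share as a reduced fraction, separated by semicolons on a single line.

Agnieszka 5/24; Danuta 5/72; Franciszka 5/96; Grzegorz 5/72; Jolanta 5/96; Oleg 5/96; Radoslaw 3/8; Stanislawa 5/96; Urszula 5/72

Radoslaw, as surviving spouse, takes 3/8.
The remaining 5/8 passes to Zofia's descendants per stirpes.
The 5/8 is divided into 3 equal shares of 5/24 among Agnieszka, Tadeusz, Bogdan.
Agnieszka is living and takes 5/24.
Tadeusz predeceased; the 5/24 allotted to Tadeusz's branch passes to Tadeusz's issue by representation.
The 5/24 is divided into 3 equal shares of 5/72 among Grzegorz, Danuta, Urszula.
Grzegorz is living and takes 5/72.
Danuta is living and takes 5/72.
Urszula is living and takes 5/72.
Bogdan predeceased; the 5/24 allotted to Bogdan's branch passes to Bogdan's issue by representation.
The 5/24 is divided into 4 equal shares of 5/96 among Jolanta, Franciszka, Stanislawa, Oleg.
Jolanta is living and takes 5/96.
Franciszka is living and takes 5/96.
Stanislawa is living and takes 5/96.
Oleg is living and takes 5/96.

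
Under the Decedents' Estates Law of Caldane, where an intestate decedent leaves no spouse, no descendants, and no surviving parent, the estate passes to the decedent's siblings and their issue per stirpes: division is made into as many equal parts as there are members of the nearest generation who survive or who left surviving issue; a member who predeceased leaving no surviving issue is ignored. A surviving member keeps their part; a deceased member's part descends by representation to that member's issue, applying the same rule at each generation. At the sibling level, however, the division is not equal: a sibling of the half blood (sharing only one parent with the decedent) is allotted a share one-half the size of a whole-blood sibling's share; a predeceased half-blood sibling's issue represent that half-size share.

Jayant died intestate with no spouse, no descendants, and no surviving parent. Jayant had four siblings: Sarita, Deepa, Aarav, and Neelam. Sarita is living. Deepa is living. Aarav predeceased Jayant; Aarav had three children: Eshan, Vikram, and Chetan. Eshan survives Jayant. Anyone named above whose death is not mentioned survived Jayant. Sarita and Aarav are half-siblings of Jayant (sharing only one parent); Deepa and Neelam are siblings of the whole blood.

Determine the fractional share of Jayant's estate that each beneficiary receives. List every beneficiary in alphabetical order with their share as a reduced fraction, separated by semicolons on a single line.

Chetan 1/18; Deepa 1/3; Eshan 1/18; Neelam 1/3; Sarita 1/6; Vikram 1/18

No spouse, descendants, or parent survives, so the estate passes to Jayant's siblings per stirpes.
Half-blood siblings count for one-half the weight of whole-blood siblings at the initial division.
Dividing 1 in proportion to weights (total weight 3): Sarita (weight 1/2) → 1/6; Deepa (weight 1) → 1/3; Aarav (weight 1/2) → 1/6; Neelam (weight 1) → 1/3.
Sarita is living and takes 1/6.
Deepa is living and takes 1/3.
Aarav predeceased; the 1/6 allotted to Aarav's branch passes to Aarav's issue by representation.
The 1/6 is divided into 3 equal shares of 1/18 among Eshan, Vikram, Chetan.
Eshan is living and takes 1/18.
Vikram is living and takes 1/18.
Chetan is living and takes 1/18.
Neelam is living and takes 1/3.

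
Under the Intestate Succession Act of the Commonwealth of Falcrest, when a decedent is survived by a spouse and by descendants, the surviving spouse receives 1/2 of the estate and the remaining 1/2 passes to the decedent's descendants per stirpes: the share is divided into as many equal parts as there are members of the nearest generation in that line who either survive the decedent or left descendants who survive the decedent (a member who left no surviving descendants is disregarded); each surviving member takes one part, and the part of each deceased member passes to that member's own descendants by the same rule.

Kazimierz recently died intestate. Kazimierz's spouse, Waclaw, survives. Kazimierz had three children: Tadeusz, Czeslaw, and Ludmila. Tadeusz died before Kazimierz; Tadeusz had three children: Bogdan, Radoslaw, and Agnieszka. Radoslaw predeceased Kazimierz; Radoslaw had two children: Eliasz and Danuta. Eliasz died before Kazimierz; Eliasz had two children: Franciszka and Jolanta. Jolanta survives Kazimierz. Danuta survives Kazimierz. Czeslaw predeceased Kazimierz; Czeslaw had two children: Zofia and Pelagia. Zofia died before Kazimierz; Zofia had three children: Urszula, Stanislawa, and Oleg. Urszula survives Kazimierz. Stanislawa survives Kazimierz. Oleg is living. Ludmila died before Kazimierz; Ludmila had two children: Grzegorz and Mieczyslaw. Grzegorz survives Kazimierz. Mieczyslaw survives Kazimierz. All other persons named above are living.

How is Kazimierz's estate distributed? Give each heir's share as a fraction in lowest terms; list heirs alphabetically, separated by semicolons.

Waclaw, as surviving spouse, takes 1/2.
The remaining 1/2 passes to Kazimierz's descendants per stirpes.
The 1/2 is divided into 3 equal shares of 1/6 among Tadeusz, Czeslaw, Ludmila.
Tadeusz predeceased; the 1/6 allotted to Tadeusz's branch passes to Tadeusz's issue by representation.
The 1/6 is divided into 3 equal shares of 1/18 among Bogdan, Radoslaw, Agnieszka.
Bogdan is living and takes 1/18.
Radoslaw predeceased; the 1/18 allotted to Radoslaw's branch passes to Radoslaw's issue by representation.
The 1/18 is divided into 2 equal shares of 1/36 among Eliasz, Danuta.
Eliasz predeceased; the 1/36 allotted to Eliasz's branch passes to Eliasz's issue by representation.
The 1/36 is divided into 2 equal shares of 1/72 among Franciszka, Jolanta.
Franciszka is living and takes 1/72.
Jolanta is living and takes 1/72.
Danuta is living and takes 1/36.
Agnieszka is living and takes 1/18.
Czeslaw predeceased; the 1/6 allotted to Czeslaw's branch passes to Czeslaw's issue by representation.
The 1/6 is divided into 2 equal shares of 1/12 among Zofia, Pelagia.
Zofia predeceased; the 1/12 allotted to Zofia's branch passes to Zofia's issue by representation.
The 1/12 is divided into 3 equal shares of 1/36 among Urszula, Stanislawa, Oleg.
Urszula is living and takes 1/36.
Stanislawa is living and takes 1/36.
Oleg is living and takes 1/36.
Pelagia is living and takes 1/12.
Ludmila predeceased; the 1/6 allotted to Ludmila's branch passes to Ludmila's issue by representation.
The 1/6 is divided into 2 equal shares of 1/12 among Grzegorz, Mieczyslaw.
Grzegorz is living and takes 1/12.
Mieczyslaw is living and takes 1/12.

Agnieszka 1/18; Bogdan 1/18; Danuta 1/36; Franciszka 1/72; Grzegorz 1/12; Jolanta 1/72; Mieczyslaw 1/12; Oleg 1/36; Pelagia 1/12; Stanislawa 1/36; Urszula 1/36; Waclaw 1/2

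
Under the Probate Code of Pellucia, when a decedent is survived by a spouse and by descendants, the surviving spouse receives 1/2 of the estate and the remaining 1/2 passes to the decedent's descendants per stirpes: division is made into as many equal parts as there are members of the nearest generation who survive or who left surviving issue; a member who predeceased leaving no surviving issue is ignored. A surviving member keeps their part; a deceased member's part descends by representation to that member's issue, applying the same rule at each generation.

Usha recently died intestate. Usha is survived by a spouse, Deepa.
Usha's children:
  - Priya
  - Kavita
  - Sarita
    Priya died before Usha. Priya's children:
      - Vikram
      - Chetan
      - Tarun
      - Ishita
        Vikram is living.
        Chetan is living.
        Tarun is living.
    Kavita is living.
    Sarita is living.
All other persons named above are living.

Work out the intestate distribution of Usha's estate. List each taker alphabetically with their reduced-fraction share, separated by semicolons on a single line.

Deepa, as surviving spouse, takes 1/2.
The remaining 1/2 passes to Usha's descendants per stirpes.
The 1/2 is divided into 3 equal shares of 1/6 among Priya, Kavita, Sarita.
Priya predeceased; the 1/6 allotted to Priya's branch passes to Priya's issue by representation.
The 1/6 is divided into 4 equal shares of 1/24 among Vikram, Chetan, Tarun, Ishita.
Vikram is living and takes 1/24.
Chetan is living and takes 1/24.
Tarun is living and takes 1/24.
Ishita is living and takes 1/24.
Kavita is living and takes 1/6.
Sarita is living and takes 1/6.

Chetan 1/24; Deepa 1/2; Ishita 1/24; Kavita 1/6; Sarita 1/6; Tarun 1/24; Vikram 1/24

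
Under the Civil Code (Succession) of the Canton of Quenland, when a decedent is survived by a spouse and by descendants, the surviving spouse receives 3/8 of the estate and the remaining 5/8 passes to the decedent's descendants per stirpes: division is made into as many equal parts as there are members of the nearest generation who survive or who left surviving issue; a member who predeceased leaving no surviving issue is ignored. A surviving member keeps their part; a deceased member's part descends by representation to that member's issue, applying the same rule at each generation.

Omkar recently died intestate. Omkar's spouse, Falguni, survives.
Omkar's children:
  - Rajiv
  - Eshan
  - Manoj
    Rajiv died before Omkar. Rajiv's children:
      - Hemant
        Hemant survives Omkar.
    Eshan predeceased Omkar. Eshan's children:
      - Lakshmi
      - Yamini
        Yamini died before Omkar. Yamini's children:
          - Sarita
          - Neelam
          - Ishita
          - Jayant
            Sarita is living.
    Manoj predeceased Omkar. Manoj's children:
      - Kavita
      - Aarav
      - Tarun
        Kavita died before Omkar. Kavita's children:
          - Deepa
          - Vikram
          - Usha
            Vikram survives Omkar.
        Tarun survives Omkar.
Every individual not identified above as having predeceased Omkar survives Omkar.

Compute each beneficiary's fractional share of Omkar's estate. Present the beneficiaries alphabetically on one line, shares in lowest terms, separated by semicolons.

Falguni, as surviving spouse, takes 3/8.
The remaining 5/8 passes to Omkar's descendants per stirpes.
The 5/8 is divided into 3 equal shares of 5/24 among Rajiv, Eshan, Manoj.
Rajiv predeceased; the 5/24 allotted to Rajiv's branch passes to Rajiv's issue by representation.
Hemant is the sole taker at this level and receives the full 5/24.
Eshan predeceased; the 5/24 allotted to Eshan's branch passes to Eshan's issue by representation.
The 5/24 is divided into 2 equal shares of 5/48 among Lakshmi, Yamini.
Lakshmi is living and takes 5/48.
Yamini predeceased; the 5/48 allotted to Yamini's branch passes to Yamini's issue by representation.
The 5/48 is divided into 4 equal shares of 5/192 among Sarita, Neelam, Ishita, Jayant.
Sarita is living and takes 5/192.
Neelam is living and takes 5/192.
Ishita is living and takes 5/192.
Jayant is living and takes 5/192.
Manoj predeceased; the 5/24 allotted to Manoj's branch passes to Manoj's issue by representation.
The 5/24 is divided into 3 equal shares of 5/72 among Kavita, Aarav, Tarun.
Kavita predeceased; the 5/72 allotted to Kavita's branch passes to Kavita's issue by representation.
The 5/72 is divided into 3 equal shares of 5/216 among Deepa, Vikram, Usha.
Deepa is living and takes 5/216.
Vikram is living and takes 5/216.
Usha is living and takes 5/216.
Aarav is living and takes 5/72.
Tarun is living and takes 5/72.

Aarav 5/72; Deepa 5/216; Falguni 3/8; Hemant 5/24; Ishita 5/192; Jayant 5/192; Lakshmi 5/48; Neelam 5/192; Sarita 5/192; Tarun 5/72; Usha 5/216; Vikram 5/216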